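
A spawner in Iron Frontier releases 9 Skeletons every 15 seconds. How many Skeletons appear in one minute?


Spawns per minute = count * (60 / interval)
= 9 * (60 / 15)
= 9 * 4.0
= 36.0

36.0 per minute


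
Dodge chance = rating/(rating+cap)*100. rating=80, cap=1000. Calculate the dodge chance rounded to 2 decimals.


dodge% = 80 / (80 + 1000) * 100
= 80 / 1080 * 100
= 0.074074 * 100
= 7.41%

7.41%


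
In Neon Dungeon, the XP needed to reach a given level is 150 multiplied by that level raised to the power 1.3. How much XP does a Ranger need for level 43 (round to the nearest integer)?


XP = 150 * level^1.3
Substitute level = 43:
XP = 150 * 43^1.3
= 150 * 132.8951
= 19934

19934 XP


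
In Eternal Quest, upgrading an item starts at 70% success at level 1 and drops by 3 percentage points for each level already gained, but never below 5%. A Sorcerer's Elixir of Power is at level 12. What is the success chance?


raw_rate = 70 - 3 * (12 - 1)
= 70 - 3 * 11
= 70 - 33
= 37
Apply floor: max(37, 5) = 37%

37%


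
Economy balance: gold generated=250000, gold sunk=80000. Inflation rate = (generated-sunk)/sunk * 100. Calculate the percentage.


Net gold = 250000 - 80000 = 170000
Inflation rate = net / sunk * 100 = 170000 / 80000 * 100
= 2.125 * 100
= 212.50%

212.50%


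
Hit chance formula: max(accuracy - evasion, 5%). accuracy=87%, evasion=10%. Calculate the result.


accuracy - evasion = 87 - 10 = 77
Apply floor: max(77, 5) = 77
Hit chance = 77%

77%


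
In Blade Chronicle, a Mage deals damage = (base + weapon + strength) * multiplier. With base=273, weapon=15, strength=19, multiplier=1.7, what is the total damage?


Sum base + weapon + str = 273 + 15 + 19 = 307
Multiply by 1.7:
307 * 1.7 = 521.9

521.9 damage


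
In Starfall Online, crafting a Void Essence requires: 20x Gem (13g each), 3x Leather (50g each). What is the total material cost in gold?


Cost breakdown:
  Gem: 20 * 13 = 260
  Leather: 3 * 50 = 150
Total = 260 + 150 = 410

410 gold


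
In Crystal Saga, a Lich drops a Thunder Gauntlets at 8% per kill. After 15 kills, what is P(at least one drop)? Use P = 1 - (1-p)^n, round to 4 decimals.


P(at least one) = 1 - P(none) = 1 - (1-p)^n
p = 8/100 = 0.08
1 - p = 0.92
(1 - p)^15 = 0.92^15 = 0.286297
P(at least one) = 1 - 0.286297 = 0.7137

0.7137


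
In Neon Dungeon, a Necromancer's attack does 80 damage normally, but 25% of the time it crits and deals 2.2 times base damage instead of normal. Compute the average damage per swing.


E[dmg] = base * (1 + crit_chance * (crit_mult - 1))
cc as decimal = 25/100 = 0.25
cm - 1 = 2.2 - 1 = 1.2
Bonus factor = 0.25 * 1.2 = 0.3
Total multiplier = 1 + 0.3 = 1.3
Expected damage = 80 * 1.3 = 104.00

104.00 damage


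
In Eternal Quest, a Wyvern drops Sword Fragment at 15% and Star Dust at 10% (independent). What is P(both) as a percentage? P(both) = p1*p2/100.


For independent events, P(both) = P(A) * P(B)
= 15% * 10%
= 150 / 100 %
= 1.5%

1.5%


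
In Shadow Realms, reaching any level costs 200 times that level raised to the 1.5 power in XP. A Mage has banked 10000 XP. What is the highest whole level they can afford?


XP = 200 * level^1.5, so level = (XP / 200)^(1/1.5)
= (10000 / 200)^(1/1.5)
= 50.0^0.6667
= 13.5721
Floor: level = 13

level 13


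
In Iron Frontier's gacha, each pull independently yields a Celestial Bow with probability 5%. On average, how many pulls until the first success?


Expected pulls for a geometric distribution = 1/p = 100 / rate%
= 100 / 5
= 20.0

20.0 pulls


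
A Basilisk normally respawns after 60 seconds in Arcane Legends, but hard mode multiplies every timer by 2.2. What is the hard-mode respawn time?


Respawn time = base * multiplier
= 60 * 2.2
= 132.0 seconds

132.0 seconds


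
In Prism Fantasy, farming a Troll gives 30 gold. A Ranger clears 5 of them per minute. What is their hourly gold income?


Gold per minute = 30 * 5 = 150
Gold per hour = 150 * 60 = 9000

9000 gold/hour


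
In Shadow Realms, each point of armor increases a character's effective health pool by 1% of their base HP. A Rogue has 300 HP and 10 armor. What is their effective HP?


EHP = 300 * (1 + 10/100)
= 300 * (1 + 0.1)
= 300 * 1.1
= 330.0

330.0 EHP


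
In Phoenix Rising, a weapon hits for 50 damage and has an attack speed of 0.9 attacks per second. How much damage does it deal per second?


DPS = damage * attack_speed
= 50 * 0.9
= 45.0

45.0 DPS


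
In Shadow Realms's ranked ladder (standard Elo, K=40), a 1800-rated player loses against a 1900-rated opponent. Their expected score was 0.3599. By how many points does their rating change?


Elo update: delta = K * (S - Ea), where S = 0 (loses)
S - Ea = 0 - 0.3599 = -0.3599
Rating change = 40 * -0.3599
= -14.40

-14.40 rating points


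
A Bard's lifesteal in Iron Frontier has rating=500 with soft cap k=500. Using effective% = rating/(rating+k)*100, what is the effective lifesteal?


effective% = rating / (rating + k) * 100
= 500 / (500 + 500) * 100
= 500 / 1000 * 100
= 0.5 * 100
= 50.00%

50.00%


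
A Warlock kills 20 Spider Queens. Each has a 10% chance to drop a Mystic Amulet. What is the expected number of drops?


Expected drops = kills * (drop_rate / 100)
= 20 * (10 / 100)
= 20 * 0.1
= 2.0

2.0 drops


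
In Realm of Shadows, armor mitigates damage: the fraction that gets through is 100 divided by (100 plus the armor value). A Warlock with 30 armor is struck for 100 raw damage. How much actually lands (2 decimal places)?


actual = 100 * 100 / (100 + 30)
= 100 * 100 / 130
= 10000 / 130
= 76.92

76.92 damage


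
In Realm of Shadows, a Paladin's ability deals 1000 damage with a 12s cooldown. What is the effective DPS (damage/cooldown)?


DPS = damage / cooldown
= 1000 / 12
= 83.33

83.33 DPS


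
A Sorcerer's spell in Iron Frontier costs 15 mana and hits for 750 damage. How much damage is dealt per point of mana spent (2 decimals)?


Efficiency = damage / mana
= 750 / 15
= 50.00

50.00 dmg/mana


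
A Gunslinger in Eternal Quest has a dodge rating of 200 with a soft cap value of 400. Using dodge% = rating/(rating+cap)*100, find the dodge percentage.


dodge% = 200 / (200 + 400) * 100
= 200 / 600 * 100
= 0.333333 * 100
= 33.33%

33.33%


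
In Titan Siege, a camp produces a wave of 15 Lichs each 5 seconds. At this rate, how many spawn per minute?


Spawns per minute = count * (60 / interval)
= 15 * (60 / 5)
= 15 * 12.0
= 180.0

180.0 per minute


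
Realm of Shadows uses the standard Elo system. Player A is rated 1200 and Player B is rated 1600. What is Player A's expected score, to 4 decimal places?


Elo expected score: Ea = 1/(1 + 10^((Rb-Ra)/400))
Rb - Ra = 1600 - 1200 = 400
(Rb-Ra)/400 = 400/400 = 1.0
10^1.0 = 10.0
Ea = 1/(1 + 10.0) = 1/11.0 = 0.0909

0.0909


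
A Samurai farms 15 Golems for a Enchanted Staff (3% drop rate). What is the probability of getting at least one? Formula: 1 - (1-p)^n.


P(at least one) = 1 - P(none) = 1 - (1-p)^n
p = 3/100 = 0.03
1 - p = 0.97
(1 - p)^15 = 0.97^15 = 0.633251
P(at least one) = 1 - 0.633251 = 0.3667

0.3667


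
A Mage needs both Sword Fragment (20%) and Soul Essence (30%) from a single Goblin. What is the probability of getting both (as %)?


For independent events, P(both) = P(A) * P(B)
= 20% * 30%
= 600 / 100 %
= 6.0%

6.0%


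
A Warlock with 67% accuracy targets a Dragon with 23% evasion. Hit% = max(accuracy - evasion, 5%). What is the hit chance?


accuracy - evasion = 67 - 23 = 44
Apply floor: max(44, 5) = 44
Hit chance = 44%

44%


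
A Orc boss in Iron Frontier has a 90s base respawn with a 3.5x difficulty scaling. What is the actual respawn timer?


Respawn time = base * multiplier
= 90 * 3.5
= 315.0 seconds

315.0 seconds


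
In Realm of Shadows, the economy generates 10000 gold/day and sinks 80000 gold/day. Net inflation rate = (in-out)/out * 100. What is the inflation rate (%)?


Net gold = 10000 - 80000 = -70000
Inflation rate = net / sunk * 100 = -70000 / 80000 * 100
= -0.875 * 100
= -87.50%

-87.50%


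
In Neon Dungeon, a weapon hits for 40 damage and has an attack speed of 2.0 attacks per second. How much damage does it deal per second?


DPS = damage * attack_speed
= 40 * 2.0
= 80.0

80.0 DPS


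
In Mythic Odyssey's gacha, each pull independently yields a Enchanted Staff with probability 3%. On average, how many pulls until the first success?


Expected pulls for a geometric distribution = 1/p = 100 / rate%
= 100 / 3
= 33.33

33.33 pulls


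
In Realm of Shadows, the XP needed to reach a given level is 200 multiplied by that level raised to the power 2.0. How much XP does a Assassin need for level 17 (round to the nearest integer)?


XP = 200 * level^2.0
Substitute level = 17:
XP = 200 * 17^2.0
= 200 * 289.0
= 57800

57800 XP


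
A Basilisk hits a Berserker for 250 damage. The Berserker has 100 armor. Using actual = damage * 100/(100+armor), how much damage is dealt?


actual = 250 * 100 / (100 + 100)
= 250 * 100 / 200
= 25000 / 200
= 125.00

125.00 damage


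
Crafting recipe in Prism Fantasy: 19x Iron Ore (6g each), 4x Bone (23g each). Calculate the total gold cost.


Cost breakdown:
  Iron Ore: 19 * 6 = 114
  Bone: 4 * 23 = 92
Total = 114 + 92 = 206

206 gold


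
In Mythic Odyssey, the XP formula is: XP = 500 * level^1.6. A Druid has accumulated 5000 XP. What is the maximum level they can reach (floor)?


XP = 500 * level^1.6, so level = (XP / 500)^(1/1.6)
= (5000 / 500)^(1/1.6)
= 10.0^0.625
= 4.217
Floor: level = 4

level 4


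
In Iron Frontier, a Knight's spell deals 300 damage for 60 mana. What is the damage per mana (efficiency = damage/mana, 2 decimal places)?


Efficiency = damage / mana
= 300 / 60
= 5.00

5.00 dmg/mana


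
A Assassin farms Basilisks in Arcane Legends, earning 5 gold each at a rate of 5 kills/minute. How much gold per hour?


Gold per minute = 5 * 5 = 25
Gold per hour = 25 * 60 = 1500

1500 gold/hour


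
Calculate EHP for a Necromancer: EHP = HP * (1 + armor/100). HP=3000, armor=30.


EHP = 3000 * (1 + 30/100)
= 3000 * (1 + 0.3)
= 3000 * 1.3
= 3900.0

3900.0 EHP


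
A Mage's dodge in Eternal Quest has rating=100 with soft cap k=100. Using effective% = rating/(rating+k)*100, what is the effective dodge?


effective% = rating / (rating + k) * 100
= 100 / (100 + 100) * 100
= 100 / 200 * 100
= 0.5 * 100
= 50.00%

50.00%


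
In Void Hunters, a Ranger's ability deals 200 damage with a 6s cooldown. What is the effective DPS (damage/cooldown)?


DPS = damage / cooldown
= 200 / 6
= 33.33

33.33 DPS


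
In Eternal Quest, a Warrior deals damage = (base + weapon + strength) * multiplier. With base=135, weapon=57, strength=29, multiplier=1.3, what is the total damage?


Sum base + weapon + str = 135 + 57 + 29 = 221
Multiply by 1.3:
221 * 1.3 = 287.3

287.3 damage


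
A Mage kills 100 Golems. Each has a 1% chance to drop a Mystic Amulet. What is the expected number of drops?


Expected drops = kills * (drop_rate / 100)
= 100 * (1 / 100)
= 100 * 0.01
= 1.0

1.0 drops


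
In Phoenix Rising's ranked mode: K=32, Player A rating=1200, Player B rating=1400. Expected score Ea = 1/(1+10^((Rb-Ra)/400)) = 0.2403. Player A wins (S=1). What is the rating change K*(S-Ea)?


Elo update: delta = K * (S - Ea), where S = 1 (wins)
S - Ea = 1 - 0.2403 = 0.7597
Rating change = 32 * 0.7597
= 24.31

24.31 rating points


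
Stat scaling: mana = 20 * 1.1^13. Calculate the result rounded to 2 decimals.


value = base * growth^level
= 20 * 1.1^13
= 20 * 3.452271
= 69.05

69.05 mana


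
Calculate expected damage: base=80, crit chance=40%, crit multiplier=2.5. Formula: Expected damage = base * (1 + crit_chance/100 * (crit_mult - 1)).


E[dmg] = base * (1 + crit_chance * (crit_mult - 1))
cc as decimal = 40/100 = 0.4
cm - 1 = 2.5 - 1 = 1.5
Bonus factor = 0.4 * 1.5 = 0.6
Total multiplier = 1 + 0.6 = 1.6
Expected damage = 80 * 1.6 = 128.00

128.00 damage


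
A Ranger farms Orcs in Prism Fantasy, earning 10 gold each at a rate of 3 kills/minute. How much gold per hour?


Gold per minute = 10 * 3 = 30
Gold per hour = 30 * 60 = 1800

1800 gold/hour


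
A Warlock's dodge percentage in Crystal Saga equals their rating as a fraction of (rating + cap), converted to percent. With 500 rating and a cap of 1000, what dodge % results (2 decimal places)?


dodge% = 500 / (500 + 1000) * 100
= 500 / 1500 * 100
= 0.333333 * 100
= 33.33%

33.33%


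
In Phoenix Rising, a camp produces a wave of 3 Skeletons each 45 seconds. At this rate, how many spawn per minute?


Spawns per minute = count * (60 / interval)
= 3 * (60 / 45)
= 3 * 1.3333
= 4.0

4.0 per minute


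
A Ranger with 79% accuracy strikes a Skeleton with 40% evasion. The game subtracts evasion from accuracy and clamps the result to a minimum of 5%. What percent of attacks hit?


accuracy - evasion = 79 - 40 = 39
Apply floor: max(39, 5) = 39
Hit chance = 39%

39%


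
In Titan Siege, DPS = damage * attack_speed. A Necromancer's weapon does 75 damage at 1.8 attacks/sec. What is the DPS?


DPS = damage * attack_speed
= 75 * 1.8
= 135.0

135.0 DPS


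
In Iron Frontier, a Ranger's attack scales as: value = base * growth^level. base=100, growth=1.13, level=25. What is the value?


value = base * growth^level
= 100 * 1.13^25
= 100 * 21.230542
= 2123.05

2123.05 attack


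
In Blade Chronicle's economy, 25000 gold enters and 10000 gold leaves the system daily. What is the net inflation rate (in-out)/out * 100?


Net gold = 25000 - 10000 = 15000
Inflation rate = net / sunk * 100 = 15000 / 10000 * 100
= 1.5 * 100
= 150.00%

150.00%


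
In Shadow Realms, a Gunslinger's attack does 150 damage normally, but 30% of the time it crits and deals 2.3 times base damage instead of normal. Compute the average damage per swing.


E[dmg] = base * (1 + crit_chance * (crit_mult - 1))
cc as decimal = 30/100 = 0.3
cm - 1 = 2.3 - 1 = 1.3
Bonus factor = 0.3 * 1.3 = 0.39
Total multiplier = 1 + 0.39 = 1.39
Expected damage = 150 * 1.39 = 208.50

208.50 damage


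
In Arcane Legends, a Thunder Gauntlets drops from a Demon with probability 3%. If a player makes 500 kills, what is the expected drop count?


Expected drops = kills * (drop_rate / 100)
= 500 * (3 / 100)
= 500 * 0.03
= 15.0

15.0 drops


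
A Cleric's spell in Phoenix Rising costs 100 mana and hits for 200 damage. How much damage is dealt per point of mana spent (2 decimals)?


Efficiency = damage / mana
= 200 / 100
= 2.00

2.00 dmg/mana


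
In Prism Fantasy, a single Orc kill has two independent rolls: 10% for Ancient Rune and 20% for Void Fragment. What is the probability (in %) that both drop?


For independent events, P(both) = P(A) * P(B)
= 10% * 20%
= 200 / 100 %
= 2.0%

2.0%


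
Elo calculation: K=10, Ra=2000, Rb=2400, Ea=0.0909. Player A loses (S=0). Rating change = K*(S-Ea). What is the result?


Elo update: delta = K * (S - Ea), where S = 0 (loses)
S - Ea = 0 - 0.0909 = -0.0909
Rating change = 10 * -0.0909
= -0.91

-0.91 rating points


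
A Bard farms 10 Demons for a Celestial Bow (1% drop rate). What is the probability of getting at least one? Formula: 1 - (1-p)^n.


P(at least one) = 1 - P(none) = 1 - (1-p)^n
p = 1/100 = 0.01
1 - p = 0.99
(1 - p)^10 = 0.99^10 = 0.904382
P(at least one) = 1 - 0.904382 = 0.0956

0.0956


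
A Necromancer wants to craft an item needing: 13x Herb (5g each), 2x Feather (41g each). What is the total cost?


Cost breakdown:
  Herb: 13 * 5 = 65
  Feather: 2 * 41 = 82
Total = 65 + 82 = 147

147 gold


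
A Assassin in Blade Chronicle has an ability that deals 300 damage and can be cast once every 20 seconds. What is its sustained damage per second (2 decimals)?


DPS = damage / cooldown
= 300 / 20
= 15.00

15.00 DPS


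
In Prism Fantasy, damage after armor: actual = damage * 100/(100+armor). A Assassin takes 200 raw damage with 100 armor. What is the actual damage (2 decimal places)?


actual = 200 * 100 / (100 + 100)
= 200 * 100 / 200
= 20000 / 200
= 100.00

100.00 damage


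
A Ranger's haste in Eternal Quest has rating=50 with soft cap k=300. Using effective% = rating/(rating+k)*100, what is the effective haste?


effective% = rating / (rating + k) * 100
= 50 / (50 + 300) * 100
= 50 / 350 * 100
= 0.142857 * 100
= 14.29%

14.29%


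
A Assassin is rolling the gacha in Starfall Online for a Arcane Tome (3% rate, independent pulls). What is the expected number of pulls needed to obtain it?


Expected pulls for a geometric distribution = 1/p = 100 / rate%
= 100 / 3
= 33.33

33.33 pulls


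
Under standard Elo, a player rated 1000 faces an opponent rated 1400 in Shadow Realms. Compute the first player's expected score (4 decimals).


Elo expected score: Ea = 1/(1 + 10^((Rb-Ra)/400))
Rb - Ra = 1400 - 1000 = 400
(Rb-Ra)/400 = 400/400 = 1.0
10^1.0 = 10.0
Ea = 1/(1 + 10.0) = 1/11.0 = 0.0909

0.0909


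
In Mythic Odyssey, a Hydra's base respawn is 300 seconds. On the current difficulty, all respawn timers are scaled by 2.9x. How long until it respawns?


Respawn time = base * multiplier
= 300 * 2.9
= 870.0 seconds

870.0 seconds


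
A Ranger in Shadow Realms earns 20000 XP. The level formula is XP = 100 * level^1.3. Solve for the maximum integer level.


XP = 100 * level^1.3, so level = (XP / 100)^(1/1.3)
= (20000 / 100)^(1/1.3)
= 200.0^0.7692
= 58.8875
Floor: level = 58

level 58


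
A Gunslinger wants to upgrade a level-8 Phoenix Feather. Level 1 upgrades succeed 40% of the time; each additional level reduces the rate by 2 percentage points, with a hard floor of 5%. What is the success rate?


raw_rate = 40 - 2 * (8 - 1)
= 40 - 2 * 7
= 40 - 14
= 26
Apply floor: max(26, 5) = 26%

26%


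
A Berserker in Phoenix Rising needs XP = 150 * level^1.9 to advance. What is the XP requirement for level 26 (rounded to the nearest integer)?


XP = 150 * level^1.9
Substitute level = 26:
XP = 150 * 26^1.9
= 150 * 488.0332
= 73205

73205 XP


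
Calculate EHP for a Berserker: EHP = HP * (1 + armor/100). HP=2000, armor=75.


EHP = 2000 * (1 + 75/100)
= 2000 * (1 + 0.75)
= 2000 * 1.75
= 3500.0

3500.0 EHP


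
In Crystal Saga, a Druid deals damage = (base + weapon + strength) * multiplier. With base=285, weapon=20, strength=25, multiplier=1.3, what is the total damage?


Sum base + weapon + str = 285 + 20 + 25 = 330
Multiply by 1.3:
330 * 1.3 = 429.0

429.0 damage


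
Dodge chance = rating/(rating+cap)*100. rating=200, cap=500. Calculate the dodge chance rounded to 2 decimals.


dodge% = 200 / (200 + 500) * 100
= 200 / 700 * 100
= 0.285714 * 100
= 28.57%

28.57%


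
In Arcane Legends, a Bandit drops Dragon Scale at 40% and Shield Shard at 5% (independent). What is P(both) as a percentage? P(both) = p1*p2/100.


For independent events, P(both) = P(A) * P(B)
= 40% * 5%
= 200 / 100 %
= 2.0%

2.0%


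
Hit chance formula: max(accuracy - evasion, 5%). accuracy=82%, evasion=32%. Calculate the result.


accuracy - evasion = 82 - 32 = 50
Apply floor: max(50, 5) = 50
Hit chance = 50%

50%


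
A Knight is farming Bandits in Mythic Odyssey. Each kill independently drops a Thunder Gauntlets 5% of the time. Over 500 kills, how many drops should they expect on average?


Expected drops = kills * (drop_rate / 100)
= 500 * (5 / 100)
= 500 * 0.05
= 25.0

25.0 drops


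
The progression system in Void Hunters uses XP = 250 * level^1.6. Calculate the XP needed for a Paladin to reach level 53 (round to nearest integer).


XP = 250 * level^1.6
Substitute level = 53:
XP = 250 * 53^1.6
= 250 * 573.9068
= 143477

143477 XP


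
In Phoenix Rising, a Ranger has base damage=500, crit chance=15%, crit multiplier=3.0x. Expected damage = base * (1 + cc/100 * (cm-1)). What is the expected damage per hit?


E[dmg] = base * (1 + crit_chance * (crit_mult - 1))
cc as decimal = 15/100 = 0.15
cm - 1 = 3.0 - 1 = 2.0
Bonus factor = 0.15 * 2.0 = 0.3
Total multiplier = 1 + 0.3 = 1.3
Expected damage = 500 * 1.3 = 650.00

650.00 damage


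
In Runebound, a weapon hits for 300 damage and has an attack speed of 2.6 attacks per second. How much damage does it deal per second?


DPS = damage * attack_speed
= 300 * 2.6
= 780.0

780.0 DPS


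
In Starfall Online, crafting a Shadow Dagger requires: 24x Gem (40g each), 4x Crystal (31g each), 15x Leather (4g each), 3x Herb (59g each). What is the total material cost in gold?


Cost breakdown:
  Gem: 24 * 40 = 960
  Crystal: 4 * 31 = 124
  Leather: 15 * 4 = 60
  Herb: 3 * 59 = 177
Total = 960 + 124 + 60 + 177 = 1321

1321 gold


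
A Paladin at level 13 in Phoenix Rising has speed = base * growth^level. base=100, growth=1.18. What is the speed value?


value = base * growth^level
= 100 * 1.18^13
= 100 * 8.599359
= 859.94

859.94 speed


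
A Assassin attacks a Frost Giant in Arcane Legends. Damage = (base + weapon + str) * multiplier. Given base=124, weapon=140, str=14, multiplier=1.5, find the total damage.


Sum base + weapon + str = 124 + 140 + 14 = 278
Multiply by 1.5:
278 * 1.5 = 417.0

417.0 damage


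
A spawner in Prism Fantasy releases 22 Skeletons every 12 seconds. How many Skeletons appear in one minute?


Spawns per minute = count * (60 / interval)
= 22 * (60 / 12)
= 22 * 5.0
= 110.0

110.0 per minute


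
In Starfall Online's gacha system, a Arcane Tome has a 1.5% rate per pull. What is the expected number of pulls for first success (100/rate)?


Expected pulls for a geometric distribution = 1/p = 100 / rate%
= 100 / 1.5
= 66.67

66.67 pulls


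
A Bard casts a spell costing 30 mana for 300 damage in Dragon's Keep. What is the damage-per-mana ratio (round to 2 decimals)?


Efficiency = damage / mana
= 300 / 30
= 10.00

10.00 dmg/mana


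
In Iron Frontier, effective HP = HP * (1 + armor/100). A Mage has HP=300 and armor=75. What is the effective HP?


EHP = 300 * (1 + 75/100)
= 300 * (1 + 0.75)
= 300 * 1.75
= 525.0

525.0 EHP


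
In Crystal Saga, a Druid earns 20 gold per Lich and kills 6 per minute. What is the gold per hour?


Gold per minute = 20 * 6 = 120
Gold per hour = 120 * 60 = 7200

7200 gold/hour


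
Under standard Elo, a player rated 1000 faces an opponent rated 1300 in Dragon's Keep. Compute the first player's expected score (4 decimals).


Elo expected score: Ea = 1/(1 + 10^((Rb-Ra)/400))
Rb - Ra = 1300 - 1000 = 300
(Rb-Ra)/400 = 300/400 = 0.75
10^0.75 = 5.623413
Ea = 1/(1 + 5.623413) = 1/6.623413 = 0.1510

0.1510


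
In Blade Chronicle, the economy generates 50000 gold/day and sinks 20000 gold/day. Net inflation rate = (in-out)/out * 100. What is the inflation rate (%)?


Net gold = 50000 - 20000 = 30000
Inflation rate = net / sunk * 100 = 30000 / 20000 * 100
= 1.5 * 100
= 150.00%

150.00%


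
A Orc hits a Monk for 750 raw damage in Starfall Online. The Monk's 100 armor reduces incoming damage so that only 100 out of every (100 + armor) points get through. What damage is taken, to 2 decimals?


actual = 750 * 100 / (100 + 100)
= 750 * 100 / 200
= 75000 / 200
= 375.00

375.00 damage


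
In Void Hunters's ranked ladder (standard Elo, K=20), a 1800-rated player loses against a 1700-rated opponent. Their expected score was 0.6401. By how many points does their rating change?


Elo update: delta = K * (S - Ea), where S = 0 (loses)
S - Ea = 0 - 0.6401 = -0.6401
Rating change = 20 * -0.6401
= -12.80

-12.80 rating points


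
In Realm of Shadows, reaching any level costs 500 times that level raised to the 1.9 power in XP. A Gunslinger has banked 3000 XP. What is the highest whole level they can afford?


XP = 500 * level^1.9, so level = (XP / 500)^(1/1.9)
= (3000 / 500)^(1/1.9)
= 6.0^0.5263
= 2.5678
Floor: level = 2

level 2


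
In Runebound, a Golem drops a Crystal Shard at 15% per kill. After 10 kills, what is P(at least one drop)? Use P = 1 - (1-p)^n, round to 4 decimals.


P(at least one) = 1 - P(none) = 1 - (1-p)^n
p = 15/100 = 0.15
1 - p = 0.85
(1 - p)^10 = 0.85^10 = 0.196874
P(at least one) = 1 - 0.196874 = 0.8031

0.8031


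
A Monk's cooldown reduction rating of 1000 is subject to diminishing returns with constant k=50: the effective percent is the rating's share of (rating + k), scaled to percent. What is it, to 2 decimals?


effective% = rating / (rating + k) * 100
= 1000 / (1000 + 50) * 100
= 1000 / 1050 * 100
= 0.952381 * 100
= 95.24%

95.24%


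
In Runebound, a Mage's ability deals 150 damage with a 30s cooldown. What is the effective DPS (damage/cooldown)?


DPS = damage / cooldown
= 150 / 30
= 5.00

5.00 DPS


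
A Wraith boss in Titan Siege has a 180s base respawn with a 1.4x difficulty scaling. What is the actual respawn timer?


Respawn time = base * multiplier
= 180 * 1.4
= 252.0 seconds

252.0 seconds


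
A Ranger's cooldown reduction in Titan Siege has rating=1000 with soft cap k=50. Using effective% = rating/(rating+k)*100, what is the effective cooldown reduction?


effective% = rating / (rating + k) * 100
= 1000 / (1000 + 50) * 100
= 1000 / 1050 * 100
= 0.952381 * 100
= 95.24%

95.24%


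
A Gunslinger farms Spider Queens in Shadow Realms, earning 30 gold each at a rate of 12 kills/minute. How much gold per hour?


Gold per minute = 30 * 12 = 360
Gold per hour = 360 * 60 = 21600

21600 gold/hour


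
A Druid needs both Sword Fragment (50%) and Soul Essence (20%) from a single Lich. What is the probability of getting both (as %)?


For independent events, P(both) = P(A) * P(B)
= 50% * 20%
= 1000 / 100 %
= 10.0%

10.0%


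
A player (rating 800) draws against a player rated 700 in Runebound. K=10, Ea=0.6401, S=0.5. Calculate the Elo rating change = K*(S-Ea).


Elo update: delta = K * (S - Ea), where S = 0.5 (draws)
S - Ea = 0.5 - 0.6401 = -0.1401
Rating change = 10 * -0.1401
= -1.40

-1.40 rating points


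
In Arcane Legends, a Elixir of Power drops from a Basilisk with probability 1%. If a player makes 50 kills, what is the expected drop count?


Expected drops = kills * (drop_rate / 100)
= 50 * (1 / 100)
= 50 * 0.01
= 0.5

0.5 drops


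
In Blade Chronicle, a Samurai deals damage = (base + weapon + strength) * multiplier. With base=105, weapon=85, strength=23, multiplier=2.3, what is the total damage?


Sum base + weapon + str = 105 + 85 + 23 = 213
Multiply by 2.3:
213 * 2.3 = 489.9

489.9 damage


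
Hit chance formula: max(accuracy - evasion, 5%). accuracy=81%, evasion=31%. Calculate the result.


accuracy - evasion = 81 - 31 = 50
Apply floor: max(50, 5) = 50
Hit chance = 50%

50%


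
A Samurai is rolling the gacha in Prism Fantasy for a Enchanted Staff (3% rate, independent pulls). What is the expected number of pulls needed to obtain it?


Expected pulls for a geometric distribution = 1/p = 100 / rate%
= 100 / 3
= 33.33

33.33 pulls


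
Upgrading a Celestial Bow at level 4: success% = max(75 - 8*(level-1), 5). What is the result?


raw_rate = 75 - 8 * (4 - 1)
= 75 - 8 * 3
= 75 - 24
= 51
Apply floor: max(51, 5) = 51%

51%


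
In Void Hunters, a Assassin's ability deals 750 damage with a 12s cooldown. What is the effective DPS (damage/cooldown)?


DPS = damage / cooldown
= 750 / 12
= 62.50

62.50 DPS


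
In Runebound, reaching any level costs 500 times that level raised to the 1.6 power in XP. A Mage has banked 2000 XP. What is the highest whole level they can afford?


XP = 500 * level^1.6, so level = (XP / 500)^(1/1.6)
= (2000 / 500)^(1/1.6)
= 4.0^0.625
= 2.3784
Floor: level = 2

level 2


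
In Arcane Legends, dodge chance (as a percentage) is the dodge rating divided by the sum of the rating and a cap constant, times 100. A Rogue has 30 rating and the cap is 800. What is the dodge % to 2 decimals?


dodge% = 30 / (30 + 800) * 100
= 30 / 830 * 100
= 0.036145 * 100
= 3.61%

3.61%


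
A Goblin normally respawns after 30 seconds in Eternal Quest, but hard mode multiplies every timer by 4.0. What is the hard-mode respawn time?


Respawn time = base * multiplier
= 30 * 4.0
= 120.0 seconds

120.0 seconds


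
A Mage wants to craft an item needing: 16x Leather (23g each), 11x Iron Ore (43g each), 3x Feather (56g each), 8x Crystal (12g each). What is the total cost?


Cost breakdown:
  Leather: 16 * 23 = 368
  Iron Ore: 11 * 43 = 473
  Feather: 3 * 56 = 168
  Crystal: 8 * 12 = 96
Total = 368 + 473 + 168 + 96 = 1105

1105 gold


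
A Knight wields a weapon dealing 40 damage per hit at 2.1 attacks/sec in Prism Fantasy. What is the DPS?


DPS = damage * attack_speed
= 40 * 2.1
= 84.0

84.0 DPS


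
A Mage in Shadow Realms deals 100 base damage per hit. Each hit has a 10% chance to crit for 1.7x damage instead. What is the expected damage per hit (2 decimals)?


E[dmg] = base * (1 + crit_chance * (crit_mult - 1))
cc as decimal = 10/100 = 0.1
cm - 1 = 1.7 - 1 = 0.7
Bonus factor = 0.1 * 0.7 = 0.07
Total multiplier = 1 + 0.07 = 1.07
Expected damage = 100 * 1.07 = 107.00

107.00 damage


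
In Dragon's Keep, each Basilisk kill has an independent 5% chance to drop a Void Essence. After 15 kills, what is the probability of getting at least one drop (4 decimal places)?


P(at least one) = 1 - P(none) = 1 - (1-p)^n
p = 5/100 = 0.05
1 - p = 0.95
(1 - p)^15 = 0.95^15 = 0.463291
P(at least one) = 1 - 0.463291 = 0.5367

0.5367


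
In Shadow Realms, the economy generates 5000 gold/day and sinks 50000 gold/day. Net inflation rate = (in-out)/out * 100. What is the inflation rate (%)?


Net gold = 5000 - 50000 = -45000
Inflation rate = net / sunk * 100 = -45000 / 50000 * 100
= -0.9 * 100
= -90.00%

-90.00%


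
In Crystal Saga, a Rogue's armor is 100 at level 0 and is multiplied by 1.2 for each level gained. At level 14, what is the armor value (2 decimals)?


value = base * growth^level
= 100 * 1.2^14
= 100 * 12.839185
= 1283.92

1283.92 armor


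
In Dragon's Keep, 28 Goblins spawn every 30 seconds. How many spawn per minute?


Spawns per minute = count * (60 / interval)
= 28 * (60 / 30)
= 28 * 2.0
= 56.0

56.0 per minute


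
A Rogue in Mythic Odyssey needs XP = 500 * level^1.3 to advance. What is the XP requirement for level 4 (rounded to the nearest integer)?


XP = 500 * level^1.3
Substitute level = 4:
XP = 500 * 4^1.3
= 500 * 6.0629
= 3031

3031 XP


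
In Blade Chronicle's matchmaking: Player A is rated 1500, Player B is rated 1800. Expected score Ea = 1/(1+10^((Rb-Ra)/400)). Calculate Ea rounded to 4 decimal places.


Elo expected score: Ea = 1/(1 + 10^((Rb-Ra)/400))
Rb - Ra = 1800 - 1500 = 300
(Rb-Ra)/400 = 300/400 = 0.75
10^0.75 = 5.623413
Ea = 1/(1 + 5.623413) = 1/6.623413 = 0.1510

0.1510


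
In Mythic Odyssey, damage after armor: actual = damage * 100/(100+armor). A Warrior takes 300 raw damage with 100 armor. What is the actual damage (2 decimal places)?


actual = 300 * 100 / (100 + 100)
= 300 * 100 / 200
= 30000 / 200
= 150.00

150.00 damage


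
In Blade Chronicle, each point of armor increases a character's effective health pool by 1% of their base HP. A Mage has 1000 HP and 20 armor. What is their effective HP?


EHP = 1000 * (1 + 20/100)
= 1000 * (1 + 0.2)
= 1000 * 1.2
= 1200.0

1200.0 EHP


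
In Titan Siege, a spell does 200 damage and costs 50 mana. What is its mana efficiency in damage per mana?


Efficiency = damage / mana
= 200 / 50
= 4.00

4.00 dmg/mana


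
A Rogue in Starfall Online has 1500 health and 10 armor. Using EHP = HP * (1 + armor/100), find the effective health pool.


EHP = 1500 * (1 + 10/100)
= 1500 * (1 + 0.1)
= 1500 * 1.1
= 1650.0

1650.0 EHP


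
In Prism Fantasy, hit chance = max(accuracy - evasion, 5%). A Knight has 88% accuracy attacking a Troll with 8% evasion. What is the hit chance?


accuracy - evasion = 88 - 8 = 80
Apply floor: max(80, 5) = 80
Hit chance = 80%

80%


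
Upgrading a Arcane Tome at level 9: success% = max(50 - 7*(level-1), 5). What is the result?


raw_rate = 50 - 7 * (9 - 1)
= 50 - 7 * 8
= 50 - 56
= -6
Apply floor: max(-6, 5) = 5%

5%


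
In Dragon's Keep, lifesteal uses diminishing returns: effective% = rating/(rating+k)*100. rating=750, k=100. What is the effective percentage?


effective% = rating / (rating + k) * 100
= 750 / (750 + 100) * 100
= 750 / 850 * 100
= 0.882353 * 100
= 88.24%

88.24%


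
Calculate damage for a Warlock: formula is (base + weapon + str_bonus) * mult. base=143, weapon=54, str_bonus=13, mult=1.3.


Sum base + weapon + str = 143 + 54 + 13 = 210
Multiply by 1.3:
210 * 1.3 = 273.0

273.0 damage


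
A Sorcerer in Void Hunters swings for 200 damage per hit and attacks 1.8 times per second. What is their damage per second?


DPS = damage * attack_speed
= 200 * 1.8
= 360.0

360.0 DPS


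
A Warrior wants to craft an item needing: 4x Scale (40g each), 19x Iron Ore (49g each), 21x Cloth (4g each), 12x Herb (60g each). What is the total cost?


Cost breakdown:
  Scale: 4 * 40 = 160
  Iron Ore: 19 * 49 = 931
  Cloth: 21 * 4 = 84
  Herb: 12 * 60 = 720
Total = 160 + 931 + 84 + 720 = 1895

1895 gold


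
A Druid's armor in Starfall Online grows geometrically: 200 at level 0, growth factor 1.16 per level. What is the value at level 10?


value = base * growth^level
= 200 * 1.16^10
= 200 * 4.411435
= 882.29

882.29 armor


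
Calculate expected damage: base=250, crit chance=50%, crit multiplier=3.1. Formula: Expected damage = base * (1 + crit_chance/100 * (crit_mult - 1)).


E[dmg] = base * (1 + crit_chance * (crit_mult - 1))
cc as decimal = 50/100 = 0.5
cm - 1 = 3.1 - 1 = 2.1
Bonus factor = 0.5 * 2.1 = 1.05
Total multiplier = 1 + 1.05 = 2.05
Expected damage = 250 * 2.05 = 512.50

512.50 damage


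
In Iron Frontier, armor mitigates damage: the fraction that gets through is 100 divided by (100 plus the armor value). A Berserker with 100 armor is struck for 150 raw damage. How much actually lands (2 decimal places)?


actual = 150 * 100 / (100 + 100)
= 150 * 100 / 200
= 15000 / 200
= 75.00

75.00 damage


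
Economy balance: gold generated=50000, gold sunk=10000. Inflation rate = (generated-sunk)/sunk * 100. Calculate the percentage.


Net gold = 50000 - 10000 = 40000
Inflation rate = net / sunk * 100 = 40000 / 10000 * 100
= 4.0 * 100
= 400.00%

400.00%


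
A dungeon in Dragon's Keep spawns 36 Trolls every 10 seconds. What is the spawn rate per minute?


Spawns per minute = count * (60 / interval)
= 36 * (60 / 10)
= 36 * 6.0
= 216.0

216.0 per minute


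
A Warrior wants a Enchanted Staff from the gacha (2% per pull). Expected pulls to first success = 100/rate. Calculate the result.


Expected pulls for a geometric distribution = 1/p = 100 / rate%
= 100 / 2
= 50.0

50.0 pulls


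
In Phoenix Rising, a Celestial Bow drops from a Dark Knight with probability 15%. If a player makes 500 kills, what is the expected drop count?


Expected drops = kills * (drop_rate / 100)
= 500 * (15 / 100)
= 500 * 0.15
= 75.0

75.0 drops


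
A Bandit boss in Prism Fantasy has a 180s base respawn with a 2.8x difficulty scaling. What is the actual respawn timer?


Respawn time = base * multiplier
= 180 * 2.8
= 504.0 seconds

504.0 seconds


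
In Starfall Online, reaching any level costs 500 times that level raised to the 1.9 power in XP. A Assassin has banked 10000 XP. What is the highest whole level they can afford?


XP = 500 * level^1.9, so level = (XP / 500)^(1/1.9)
= (10000 / 500)^(1/1.9)
= 20.0^0.5263
= 4.839
Floor: level = 4

level 4


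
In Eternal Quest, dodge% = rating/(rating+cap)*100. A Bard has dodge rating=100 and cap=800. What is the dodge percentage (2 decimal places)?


dodge% = 100 / (100 + 800) * 100
= 100 / 900 * 100
= 0.111111 * 100
= 11.11%

11.11%


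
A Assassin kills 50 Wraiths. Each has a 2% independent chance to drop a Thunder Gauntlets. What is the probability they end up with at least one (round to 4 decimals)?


P(at least one) = 1 - P(none) = 1 - (1-p)^n
p = 2/100 = 0.02
1 - p = 0.98
(1 - p)^50 = 0.98^50 = 0.364170
P(at least one) = 1 - 0.364170 = 0.6358

0.6358


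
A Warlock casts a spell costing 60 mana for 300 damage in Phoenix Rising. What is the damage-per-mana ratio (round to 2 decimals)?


Efficiency = damage / mana
= 300 / 60
= 5.00

5.00 dmg/mana


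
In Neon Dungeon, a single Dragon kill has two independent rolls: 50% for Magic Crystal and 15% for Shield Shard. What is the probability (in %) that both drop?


For independent events, P(both) = P(A) * P(B)
= 50% * 15%
= 750 / 100 %
= 7.5%

7.5%


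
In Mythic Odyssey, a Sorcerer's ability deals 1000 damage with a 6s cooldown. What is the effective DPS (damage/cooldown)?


DPS = damage / cooldown
= 1000 / 6
= 166.67

166.67 DPS


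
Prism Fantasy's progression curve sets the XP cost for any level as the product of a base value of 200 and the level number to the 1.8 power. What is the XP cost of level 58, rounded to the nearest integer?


XP = 200 * level^1.8
Substitute level = 58:
XP = 200 * 58^1.8
= 200 * 1493.3802
= 298676

298676 XP


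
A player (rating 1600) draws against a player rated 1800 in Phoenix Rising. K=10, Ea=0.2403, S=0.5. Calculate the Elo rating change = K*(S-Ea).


Elo update: delta = K * (S - Ea), where S = 0.5 (draws)
S - Ea = 0.5 - 0.2403 = 0.2597
Rating change = 10 * 0.2597
= 2.60

2.60 rating points


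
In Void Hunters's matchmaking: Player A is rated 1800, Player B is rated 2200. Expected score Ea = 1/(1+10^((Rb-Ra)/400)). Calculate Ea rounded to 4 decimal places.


Elo expected score: Ea = 1/(1 + 10^((Rb-Ra)/400))
Rb - Ra = 2200 - 1800 = 400
(Rb-Ra)/400 = 400/400 = 1.0
10^1.0 = 10.0
Ea = 1/(1 + 10.0) = 1/11.0 = 0.0909

0.0909


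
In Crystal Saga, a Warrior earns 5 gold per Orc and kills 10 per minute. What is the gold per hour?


Gold per minute = 5 * 10 = 50
Gold per hour = 50 * 60 = 3000

3000 gold/hour


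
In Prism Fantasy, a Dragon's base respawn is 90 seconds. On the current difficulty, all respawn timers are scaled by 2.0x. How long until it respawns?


Respawn time = base * multiplier
= 90 * 2.0
= 180.0 seconds

180.0 seconds


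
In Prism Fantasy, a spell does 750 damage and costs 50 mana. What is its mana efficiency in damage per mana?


Efficiency = damage / mana
= 750 / 50
= 15.00

15.00 dmg/mana


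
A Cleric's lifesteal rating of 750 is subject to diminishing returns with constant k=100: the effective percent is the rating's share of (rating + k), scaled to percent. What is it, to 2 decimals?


effective% = rating / (rating + k) * 100
= 750 / (750 + 100) * 100
= 750 / 850 * 100
= 0.882353 * 100
= 88.24%

88.24%


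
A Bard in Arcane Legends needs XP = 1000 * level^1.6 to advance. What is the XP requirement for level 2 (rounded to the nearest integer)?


XP = 1000 * level^1.6
Substitute level = 2:
XP = 1000 * 2^1.6
= 1000 * 3.0314
= 3031

3031 XP


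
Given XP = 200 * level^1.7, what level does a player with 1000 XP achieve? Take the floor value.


XP = 200 * level^1.7, so level = (XP / 200)^(1/1.7)
= (1000 / 200)^(1/1.7)
= 5.0^0.5882
= 2.5773
Floor: level = 2

level 2


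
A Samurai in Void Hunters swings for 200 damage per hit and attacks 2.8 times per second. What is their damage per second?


DPS = damage * attack_speed
= 200 * 2.8
= 560.0

560.0 DPS


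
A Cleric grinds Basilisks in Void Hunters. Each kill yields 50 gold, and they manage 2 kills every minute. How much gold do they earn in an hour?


Gold per minute = 50 * 2 = 100
Gold per hour = 100 * 60 = 6000

6000 gold/hour


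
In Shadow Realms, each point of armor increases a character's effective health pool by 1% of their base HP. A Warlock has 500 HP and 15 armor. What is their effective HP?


EHP = 500 * (1 + 15/100)
= 500 * (1 + 0.15)
= 500 * 1.15
= 575.0

575.0 EHP


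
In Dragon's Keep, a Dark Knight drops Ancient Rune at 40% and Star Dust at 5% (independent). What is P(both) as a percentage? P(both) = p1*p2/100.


For independent events, P(both) = P(A) * P(B)
= 40% * 5%
= 200 / 100 %
= 2.0%

2.0%
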